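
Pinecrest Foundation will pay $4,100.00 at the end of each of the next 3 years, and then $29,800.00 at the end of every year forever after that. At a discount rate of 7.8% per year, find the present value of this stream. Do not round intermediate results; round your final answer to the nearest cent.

$315580.14

PV of 3-year annuity: $4,100.00 × [1 − (1+0.078)^−3] / 0.078 = 10604.34488
Perpetuity value at year 3: $29,800.00 / 0.078 = 382051.28205
PV of perpetuity: 382051.28205 / (1+0.078)^3 = 304975.79974
Total PV = 10604.34488 + 304975.79974 = 315580.14462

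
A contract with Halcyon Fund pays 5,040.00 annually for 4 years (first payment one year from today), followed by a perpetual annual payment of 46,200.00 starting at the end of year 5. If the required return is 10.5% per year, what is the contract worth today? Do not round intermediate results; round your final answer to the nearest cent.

PV of 4-year annuity: 5,040.00 × [1 − (1+0.105)^−4] / 0.105 = 15804.72602
Perpetuity value at year 4: 46,200.00 / 0.105 = 440000.00000
PV of perpetuity: 440000.00000 / (1+0.105)^4 = 295123.34483
Total PV = 15804.72602 + 295123.34483 = 310928.07085

310928.07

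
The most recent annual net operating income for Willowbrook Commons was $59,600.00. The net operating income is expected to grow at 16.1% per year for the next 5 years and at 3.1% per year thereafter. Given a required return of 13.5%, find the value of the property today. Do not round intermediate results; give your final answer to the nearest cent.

$980803.83

D_1 = 69195.60000
D_2 = 80336.09160
D_3 = 93270.20235
D_4 = 108286.70493
D_5 = 125720.86442
Terminal value at year 5: TV = D_5×(1+g_2)/(r−g_2) = 129618.21122/0.104 = 1246328.95400
P_0 = D_1/(1+r)^1 + D_2/(1+r)^2 + D_3/(1+r)^3 + D_4/(1+r)^4 + D_5/(1+r)^5 + TV/(1+r)^5
    = 60965.28634 + 62361.84797 + 63790.40131 + 65251.67923 + 66746.43135 + 661688.18005 = 980803.82626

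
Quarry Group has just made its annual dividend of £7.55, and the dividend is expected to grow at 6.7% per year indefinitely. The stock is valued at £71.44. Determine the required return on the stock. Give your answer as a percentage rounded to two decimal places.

17.98%

D₁ = £7.55 × 1.067 = £8.0559
P = D₁/(r − g) ⇒ r = D₁/P + g = £8.0559/£71.44 + 0.067 = 0.112764 + 0.067 = 0.179764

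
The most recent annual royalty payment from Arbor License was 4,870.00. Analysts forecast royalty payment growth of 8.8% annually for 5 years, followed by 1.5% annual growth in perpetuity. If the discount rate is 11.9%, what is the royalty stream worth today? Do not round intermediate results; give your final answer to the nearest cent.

D_1 = 5298.56000
D_2 = 5764.83328
D_3 = 6272.13861
D_4 = 6824.08681
D_5 = 7424.60645
Terminal value at year 5: TV = D_5×(1+g_2)/(r−g_2) = 7535.97554/0.104 = 72461.30329
P_0 = D_1/(1+r)^1 + D_2/(1+r)^2 + D_3/(1+r)^3 + D_4/(1+r)^4 + D_5/(1+r)^5 + TV/(1+r)^5
    = 4735.08490 + 4603.90739 + 4476.36393 + 4352.35385 + 4231.77926 + 41300.53794 = 63700.02726

63700.03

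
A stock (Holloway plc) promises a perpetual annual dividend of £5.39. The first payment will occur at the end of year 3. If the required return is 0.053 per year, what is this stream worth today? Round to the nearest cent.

£91.72

Value at end of year 2: C / r = £5.39 / 0.053 = £101.6981
Discount to today: PV = £101.6981 / (1 + 0.053)^2 = £101.6981 / 1.108809 = £91.72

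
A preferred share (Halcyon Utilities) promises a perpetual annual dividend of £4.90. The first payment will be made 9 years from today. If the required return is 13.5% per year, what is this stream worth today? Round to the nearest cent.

Value at end of year 8: C / r = £4.90 / 0.135 = £36.2963
Discount to today: PV = £36.2963 / (1 + 0.135)^8 = £36.2963 / 2.754019 = £13.18

£13.18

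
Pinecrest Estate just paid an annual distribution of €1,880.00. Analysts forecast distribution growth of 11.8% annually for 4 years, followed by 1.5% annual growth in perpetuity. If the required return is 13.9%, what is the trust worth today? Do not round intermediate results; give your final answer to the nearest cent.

€21464.52

D_1 = 2101.84000
D_2 = 2349.85712
D_3 = 2627.14026
D_4 = 2937.14281
Terminal value at year 4: TV = D_4×(1+g_2)/(r−g_2) = 2981.19995/0.124 = 24041.93511
P_0 = D_1/(1+r)^1 + D_2/(1+r)^2 + D_3/(1+r)^3 + D_4/(1+r)^4 + TV/(1+r)^4
    = 1845.33802 + 1811.31510 + 1777.91948 + 1745.13957 + 14284.81184 = 21464.52401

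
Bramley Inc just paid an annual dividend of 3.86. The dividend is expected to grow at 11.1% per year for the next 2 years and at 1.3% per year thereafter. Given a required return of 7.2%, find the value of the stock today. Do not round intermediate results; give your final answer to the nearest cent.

D_1 = 4.28846
D_2 = 4.76448
Terminal value at year 2: TV = D_2×(1+g_2)/(r−g_2) = 4.82642/0.059 = 81.80368
P_0 = D_1/(1+r)^1 + D_2/(1+r)^2 + TV/(1+r)^2
    = 4.00043 + 4.14597 + 71.18415 = 79.33054

79.33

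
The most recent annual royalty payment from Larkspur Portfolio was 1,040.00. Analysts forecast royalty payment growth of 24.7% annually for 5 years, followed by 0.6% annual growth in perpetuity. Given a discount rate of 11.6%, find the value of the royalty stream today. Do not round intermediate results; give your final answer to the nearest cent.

23911.45

D_1 = 1296.88000
D_2 = 1617.20936
D_3 = 2016.66007
D_4 = 2514.77511
D_5 = 3135.92456
Terminal value at year 5: TV = D_5×(1+g_2)/(r−g_2) = 3154.74011/0.11 = 28679.45554
P_0 = D_1/(1+r)^1 + D_2/(1+r)^2 + D_3/(1+r)^3 + D_4/(1+r)^4 + D_5/(1+r)^5 + TV/(1+r)^5
    = 1162.07885 + 1298.48775 + 1450.90880 + 1621.22158 + 1811.52626 + 16567.23106 = 23911.45430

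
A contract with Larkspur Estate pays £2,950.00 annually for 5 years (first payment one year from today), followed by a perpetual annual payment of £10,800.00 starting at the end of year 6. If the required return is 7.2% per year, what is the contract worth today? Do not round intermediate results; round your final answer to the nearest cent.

£117985.08

PV of 5-year annuity: £2,950.00 × [1 − (1+0.072)^−5] / 0.072 = 12031.08498
Perpetuity value at year 5: £10,800.00 / 0.072 = 150000.00000
PV of perpetuity: 150000.00000 / (1+0.072)^5 = 105953.99398
Total PV = 12031.08498 + 105953.99398 = 117985.07896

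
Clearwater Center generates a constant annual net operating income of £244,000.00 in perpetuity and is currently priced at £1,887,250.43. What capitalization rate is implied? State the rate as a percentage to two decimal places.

P = C/r ⇒ r = C/P = £244,000.00/£1,887,250.43 = 0.129289

12.93%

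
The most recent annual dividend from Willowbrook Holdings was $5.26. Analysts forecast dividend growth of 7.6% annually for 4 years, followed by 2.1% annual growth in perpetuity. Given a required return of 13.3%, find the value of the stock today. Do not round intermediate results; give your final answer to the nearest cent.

D_1 = 5.65976
D_2 = 6.08990
D_3 = 6.55273
D_4 = 7.05074
Terminal value at year 4: TV = D_4×(1+g_2)/(r−g_2) = 7.19881/0.112 = 64.27507
P_0 = D_1/(1+r)^1 + D_2/(1+r)^2 + D_3/(1+r)^3 + D_4/(1+r)^4 + TV/(1+r)^4
    = 4.99538 + 4.74406 + 4.50539 + 4.27873 + 39.00524 = 57.52880

$57.53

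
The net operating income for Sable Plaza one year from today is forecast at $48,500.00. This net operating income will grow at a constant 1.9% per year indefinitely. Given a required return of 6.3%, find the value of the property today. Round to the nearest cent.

Growing perpetuity: P = D₁ / (r − g) = $48,500.0000 / (0.063 − 0.019) = $1,102,272.73

$1102272.73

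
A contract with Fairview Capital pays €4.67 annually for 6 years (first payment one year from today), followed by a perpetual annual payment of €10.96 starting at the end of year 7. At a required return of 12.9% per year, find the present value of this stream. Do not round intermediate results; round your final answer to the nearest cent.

PV of 6-year annuity: €4.67 × [1 − (1+0.129)^−6] / 0.129 = 18.72066
Perpetuity value at year 6: €10.96 / 0.129 = 84.96124
PV of perpetuity: 84.96124 / (1+0.129)^6 = 41.02581
Total PV = 18.72066 + 41.02581 = 59.74647

€59.75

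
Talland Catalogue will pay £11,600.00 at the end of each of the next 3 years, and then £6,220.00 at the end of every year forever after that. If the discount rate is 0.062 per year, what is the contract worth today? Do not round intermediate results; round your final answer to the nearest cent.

PV of 3-year annuity: £11,600.00 × [1 − (1+0.062)^−3] / 0.062 = 30892.55889
Perpetuity value at year 3: £6,220.00 / 0.062 = 100322.58065
PV of perpetuity: 100322.58065 / (1+0.062)^3 = 83757.77751
Total PV = 30892.55889 + 83757.77751 = 114650.33641

£114650.34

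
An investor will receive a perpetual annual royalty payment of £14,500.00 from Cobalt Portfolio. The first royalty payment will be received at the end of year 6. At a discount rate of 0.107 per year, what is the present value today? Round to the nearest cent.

£81516.61

Value at end of year 5: C / r = £14,500.00 / 0.107 = £135,514.0187
Discount to today: PV = £135,514.0187 / (1 + 0.107)^5 = £135,514.0187 / 1.662410 = £81,516.61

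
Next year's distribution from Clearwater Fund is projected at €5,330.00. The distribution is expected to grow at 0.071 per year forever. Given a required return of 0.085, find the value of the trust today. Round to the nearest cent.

€380714.29

Growing perpetuity: P = D₁ / (r − g) = €5,330.0000 / (0.085 − 0.071) = €380,714.29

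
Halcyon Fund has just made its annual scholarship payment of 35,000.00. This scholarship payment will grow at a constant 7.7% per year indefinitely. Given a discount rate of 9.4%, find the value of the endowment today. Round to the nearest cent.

2217352.94

D₁ = D₀ × (1 + g) = 35,000.00 × 1.077 = 37,695.0000
Growing perpetuity: P = D₁ / (r − g) = 37,695.0000 / (0.094 − 0.077) = 2,217,352.94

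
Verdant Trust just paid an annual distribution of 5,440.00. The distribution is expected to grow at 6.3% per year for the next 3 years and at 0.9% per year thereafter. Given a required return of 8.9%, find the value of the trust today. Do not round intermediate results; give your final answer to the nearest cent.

79367.08

D_1 = 5782.72000
D_2 = 6147.03136
D_3 = 6534.29434
Terminal value at year 3: TV = D_3×(1+g_2)/(r−g_2) = 6593.10298/0.08 = 82413.78731
P_0 = D_1/(1+r)^1 + D_2/(1+r)^2 + D_3/(1+r)^3 + TV/(1+r)^3
    = 5310.11938 + 5183.33967 + 5059.58684 + 63814.03898 = 79367.08485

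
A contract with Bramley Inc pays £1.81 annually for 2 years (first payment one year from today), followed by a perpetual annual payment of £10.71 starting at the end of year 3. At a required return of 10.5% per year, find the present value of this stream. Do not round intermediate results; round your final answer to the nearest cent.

£86.66

PV of 2-year annuity: £1.81 × [1 − (1+0.105)^−2] / 0.105 = 3.12037
Perpetuity value at year 2: £10.71 / 0.105 = 102.00000
PV of perpetuity: 102.00000 / (1+0.105)^2 = 83.53637
Total PV = 3.12037 + 83.53637 = 86.65674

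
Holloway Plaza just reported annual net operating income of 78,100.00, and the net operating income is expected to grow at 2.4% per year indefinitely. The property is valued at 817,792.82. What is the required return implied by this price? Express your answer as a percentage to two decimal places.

12.18%

D₁ = 78,100.00 × 1.024 = 79,974.4000
P = D₁/(r − g) ⇒ r = D₁/P + g = 79,974.4000/817,792.82 + 0.024 = 0.097793 + 0.024 = 0.121793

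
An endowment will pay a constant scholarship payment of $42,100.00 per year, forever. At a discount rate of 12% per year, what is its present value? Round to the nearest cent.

$350833.33

Level perpetuity: PV = C / r = $42,100.00 / 0.12 = $350,833.33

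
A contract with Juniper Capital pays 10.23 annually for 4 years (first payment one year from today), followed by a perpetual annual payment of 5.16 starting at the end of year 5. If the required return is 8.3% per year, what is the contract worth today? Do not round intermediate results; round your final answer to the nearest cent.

PV of 4-year annuity: 10.23 × [1 − (1+0.083)^−4] / 0.083 = 33.65802
Perpetuity value at year 4: 5.16 / 0.083 = 62.16867
PV of perpetuity: 62.16867 / (1+0.083)^4 = 45.19161
Total PV = 33.65802 + 45.19161 = 78.84963

78.85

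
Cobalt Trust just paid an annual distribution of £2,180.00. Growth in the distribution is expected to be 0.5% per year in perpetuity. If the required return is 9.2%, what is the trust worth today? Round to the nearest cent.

£25182.76

D₁ = D₀ × (1 + g) = £2,180.00 × 1.005 = £2,190.9000
Growing perpetuity: P = D₁ / (r − g) = £2,190.9000 / (0.092 − 0.005) = £25,182.76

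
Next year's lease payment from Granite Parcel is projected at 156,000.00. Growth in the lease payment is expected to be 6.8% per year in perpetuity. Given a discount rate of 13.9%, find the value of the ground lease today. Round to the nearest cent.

Growing perpetuity: P = D₁ / (r − g) = 156,000.0000 / (0.139 − 0.068) = 2,197,183.10

2197183.10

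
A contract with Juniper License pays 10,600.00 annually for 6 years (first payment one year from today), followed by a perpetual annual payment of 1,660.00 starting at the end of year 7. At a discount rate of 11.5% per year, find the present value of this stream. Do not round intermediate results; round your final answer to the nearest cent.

PV of 6-year annuity: 10,600.00 × [1 − (1+0.115)^−6] / 0.115 = 44205.11675
Perpetuity value at year 6: 1,660.00 / 0.115 = 14434.78261
PV of perpetuity: 14434.78261 / (1+0.115)^6 = 7512.09451
Total PV = 44205.11675 + 7512.09451 = 51717.21127

51717.21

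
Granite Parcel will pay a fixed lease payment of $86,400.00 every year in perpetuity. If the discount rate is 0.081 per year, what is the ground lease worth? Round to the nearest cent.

$1066666.67

Level perpetuity: PV = C / r = $86,400.00 / 0.081 = $1,066,666.67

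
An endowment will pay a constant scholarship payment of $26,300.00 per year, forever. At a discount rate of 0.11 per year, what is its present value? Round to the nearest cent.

Level perpetuity: PV = C / r = $26,300.00 / 0.11 = $239,090.91

$239090.91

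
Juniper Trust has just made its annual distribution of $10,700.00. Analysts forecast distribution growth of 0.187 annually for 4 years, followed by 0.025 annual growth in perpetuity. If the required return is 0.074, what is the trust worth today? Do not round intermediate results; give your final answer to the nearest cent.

D_1 = 12700.90000
D_2 = 15075.96830
D_3 = 17895.17437
D_4 = 21241.57198
Terminal value at year 4: TV = D_4×(1+g_2)/(r−g_2) = 21772.61128/0.049 = 444339.00570
P_0 = D_1/(1+r)^1 + D_2/(1+r)^2 + D_3/(1+r)^3 + D_4/(1+r)^4 + TV/(1+r)^4
    = 11825.79143 + 13070.03206 + 14445.18441 + 15965.02225 + 333962.20006 = 389268.23021

$389268.23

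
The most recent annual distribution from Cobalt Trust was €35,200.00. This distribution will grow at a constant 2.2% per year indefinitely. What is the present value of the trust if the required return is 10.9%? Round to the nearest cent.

€413498.85

D₁ = D₀ × (1 + g) = €35,200.00 × 1.022 = €35,974.4000
Growing perpetuity: P = D₁ / (r − g) = €35,974.4000 / (0.109 − 0.022) = €413,498.85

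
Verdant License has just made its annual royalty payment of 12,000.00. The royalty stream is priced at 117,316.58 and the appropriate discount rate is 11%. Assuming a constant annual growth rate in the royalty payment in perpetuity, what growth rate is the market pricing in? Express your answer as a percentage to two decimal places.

0.70%

P = D₀(1+g)/(r−g) ⇒ P(r−g) = D₀(1+g) ⇒ g(P+D₀) = P·r − D₀
g = (P·r − D₀)/(P + D₀) = (117,316.58×0.11 − 12,000.00) / (117,316.58 + 12,000.00) = 0.006997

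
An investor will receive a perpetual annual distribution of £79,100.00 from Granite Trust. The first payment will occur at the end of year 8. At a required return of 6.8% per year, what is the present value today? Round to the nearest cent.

£733953.93

Value at end of year 7: C / r = £79,100.00 / 0.068 = £1,163,235.2941
Discount to today: PV = £1,163,235.2941 / (1 + 0.068)^7 = £1,163,235.2941 / 1.584889 = £733,953.93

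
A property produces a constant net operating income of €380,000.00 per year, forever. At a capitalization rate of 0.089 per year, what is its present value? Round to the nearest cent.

€4269662.92

Level perpetuity: PV = C / r = €380,000.00 / 0.089 = €4,269,662.92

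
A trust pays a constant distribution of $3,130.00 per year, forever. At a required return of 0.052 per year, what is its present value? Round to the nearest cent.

Level perpetuity: PV = C / r = $3,130.00 / 0.052 = $60,192.31

$60192.31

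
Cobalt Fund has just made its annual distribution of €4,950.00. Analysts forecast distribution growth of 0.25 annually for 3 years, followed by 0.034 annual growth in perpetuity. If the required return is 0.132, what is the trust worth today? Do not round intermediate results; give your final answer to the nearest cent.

€88488.56

D_1 = 6187.50000
D_2 = 7734.37500
D_3 = 9667.96875
Terminal value at year 3: TV = D_3×(1+g_2)/(r−g_2) = 9996.67969/0.098 = 102006.93559
P_0 = D_1/(1+r)^1 + D_2/(1+r)^2 + D_3/(1+r)^3 + TV/(1+r)^3
    = 5465.98940 + 6035.76568 + 6664.93560 + 70321.87154 = 88488.56221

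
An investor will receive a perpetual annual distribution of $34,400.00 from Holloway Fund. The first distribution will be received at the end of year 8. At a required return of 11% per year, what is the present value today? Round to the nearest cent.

Value at end of year 7: C / r = $34,400.00 / 0.11 = $312,727.2727
Discount to today: PV = $312,727.2727 / (1 + 0.11)^7 = $312,727.2727 / 2.076160 = $150,627.72

$150627.72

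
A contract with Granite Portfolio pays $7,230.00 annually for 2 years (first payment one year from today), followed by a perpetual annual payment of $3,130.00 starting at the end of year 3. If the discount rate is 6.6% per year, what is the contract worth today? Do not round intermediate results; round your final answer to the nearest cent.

PV of 2-year annuity: $7,230.00 × [1 − (1+0.066)^−2] / 0.066 = 13144.80673
Perpetuity value at year 2: $3,130.00 / 0.066 = 47424.24242
PV of perpetuity: 47424.24242 / (1+0.066)^2 = 41733.61378
Total PV = 13144.80673 + 41733.61378 = 54878.42052

$54878.42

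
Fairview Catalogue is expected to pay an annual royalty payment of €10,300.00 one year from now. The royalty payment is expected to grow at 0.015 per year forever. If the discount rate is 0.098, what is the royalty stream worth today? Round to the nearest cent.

Growing perpetuity: P = D₁ / (r − g) = €10,300.0000 / (0.098 − 0.015) = €124,096.39

€124096.39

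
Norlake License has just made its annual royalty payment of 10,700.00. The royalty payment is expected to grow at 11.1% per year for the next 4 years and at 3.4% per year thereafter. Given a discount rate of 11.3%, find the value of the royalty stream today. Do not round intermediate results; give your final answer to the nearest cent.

D_1 = 11887.70000
D_2 = 13207.23470
D_3 = 14673.23775
D_4 = 16301.96714
Terminal value at year 4: TV = D_4×(1+g_2)/(r−g_2) = 16856.23402/0.079 = 213370.05095
P_0 = D_1/(1+r)^1 + D_2/(1+r)^2 + D_3/(1+r)^3 + D_4/(1+r)^4 + TV/(1+r)^4
    = 10680.77269 + 10661.57992 + 10642.42165 + 10623.29780 + 139044.17627 = 181652.24833

181652.25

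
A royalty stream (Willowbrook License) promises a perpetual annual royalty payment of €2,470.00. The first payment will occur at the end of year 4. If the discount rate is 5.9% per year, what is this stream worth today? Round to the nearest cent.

€35249.83

Value at end of year 3: C / r = €2,470.00 / 0.059 = €41,864.4068
Discount to today: PV = €41,864.4068 / (1 + 0.059)^3 = €41,864.4068 / 1.187648 = €35,249.83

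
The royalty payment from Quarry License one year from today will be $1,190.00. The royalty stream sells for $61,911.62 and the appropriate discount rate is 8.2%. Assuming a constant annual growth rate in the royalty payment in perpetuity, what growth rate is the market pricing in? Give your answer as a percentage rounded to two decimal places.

P = D₁/(r−g) ⇒ g = r − D₁/P = 0.082 − $1,190.00/$61,911.62 = 0.062779

6.28%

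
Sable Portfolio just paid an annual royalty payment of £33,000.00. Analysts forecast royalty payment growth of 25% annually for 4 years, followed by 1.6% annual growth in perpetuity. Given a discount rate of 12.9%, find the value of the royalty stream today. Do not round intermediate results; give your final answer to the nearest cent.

£617220.40

D_1 = 41250.00000
D_2 = 51562.50000
D_3 = 64453.12500
D_4 = 80566.40625
Terminal value at year 4: TV = D_4×(1+g_2)/(r−g_2) = 81855.46875/0.113 = 724384.67920
P_0 = D_1/(1+r)^1 + D_2/(1+r)^2 + D_3/(1+r)^3 + D_4/(1+r)^4 + TV/(1+r)^4
    = 36536.75819 + 40452.56664 + 44788.04987 + 49588.18631 + 445854.84325 = 617220.40427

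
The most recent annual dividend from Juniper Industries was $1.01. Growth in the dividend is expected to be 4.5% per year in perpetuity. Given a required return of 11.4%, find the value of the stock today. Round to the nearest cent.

$15.30

D₁ = D₀ × (1 + g) = $1.01 × 1.045 = $1.0555
Growing perpetuity: P = D₁ / (r − g) = $1.0555 / (0.114 − 0.045) = $15.30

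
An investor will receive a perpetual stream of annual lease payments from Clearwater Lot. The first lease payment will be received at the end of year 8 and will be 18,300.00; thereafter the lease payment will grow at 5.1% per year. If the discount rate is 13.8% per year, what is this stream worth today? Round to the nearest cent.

Value at end of year 7: C₁ / (r − g) = 18,300.00 / (0.138 − 0.051) = 210,344.8276
Discount to today: PV = 210,344.8276 / (1 + 0.138)^7 = 210,344.8276 / 2.471700 = 85,101.26

85101.26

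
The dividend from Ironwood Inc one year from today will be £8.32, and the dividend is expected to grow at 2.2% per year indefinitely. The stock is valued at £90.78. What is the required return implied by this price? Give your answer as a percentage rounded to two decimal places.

11.37%

P = D₁/(r − g) ⇒ r = D₁/P + g = £8.3200/£90.78 + 0.022 = 0.091650 + 0.022 = 0.113650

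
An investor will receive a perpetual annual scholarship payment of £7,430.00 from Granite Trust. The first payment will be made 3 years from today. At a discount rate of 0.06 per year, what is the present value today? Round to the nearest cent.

Value at end of year 2: C / r = £7,430.00 / 0.06 = £123,833.3333
Discount to today: PV = £123,833.3333 / (1 + 0.06)^2 = £123,833.3333 / 1.123600 = £110,211.23

£110211.23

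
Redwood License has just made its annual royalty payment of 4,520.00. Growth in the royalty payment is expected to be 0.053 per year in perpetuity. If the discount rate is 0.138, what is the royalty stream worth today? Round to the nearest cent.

D₁ = D₀ × (1 + g) = 4,520.00 × 1.053 = 4,759.5600
Growing perpetuity: P = D₁ / (r − g) = 4,759.5600 / (0.138 − 0.053) = 55,994.82

55994.82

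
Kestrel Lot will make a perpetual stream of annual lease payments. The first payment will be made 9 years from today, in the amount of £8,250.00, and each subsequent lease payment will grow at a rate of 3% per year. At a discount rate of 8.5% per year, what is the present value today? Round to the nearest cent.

£78100.42

Value at end of year 8: C₁ / (r − g) = £8,250.00 / (0.085 − 0.03) = £150,000.0000
Discount to today: PV = £150,000.0000 / (1 + 0.085)^8 = £150,000.0000 / 1.920604 = £78,100.42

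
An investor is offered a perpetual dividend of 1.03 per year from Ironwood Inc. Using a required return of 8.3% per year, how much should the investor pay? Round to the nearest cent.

12.41

Level perpetuity: PV = C / r = 1.03 / 0.083 = 12.41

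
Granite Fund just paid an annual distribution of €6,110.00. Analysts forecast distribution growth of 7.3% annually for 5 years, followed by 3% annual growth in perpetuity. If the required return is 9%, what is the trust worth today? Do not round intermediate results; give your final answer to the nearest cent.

€126110.13

D_1 = 6556.03000
D_2 = 7034.62019
D_3 = 7548.14746
D_4 = 8099.16223
D_5 = 8690.40107
Terminal value at year 5: TV = D_5×(1+g_2)/(r−g_2) = 8951.11310/0.06 = 149185.21839
P_0 = D_1/(1+r)^1 + D_2/(1+r)^2 + D_3/(1+r)^3 + D_4/(1+r)^4 + D_5/(1+r)^5 + TV/(1+r)^5
    = 6014.70642 + 5920.89907 + 5828.55478 + 5737.65071 + 5648.16442 + 96960.15581 = 126110.13121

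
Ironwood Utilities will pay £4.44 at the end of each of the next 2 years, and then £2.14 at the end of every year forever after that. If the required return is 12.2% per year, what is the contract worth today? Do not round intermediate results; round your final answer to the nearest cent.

PV of 2-year annuity: £4.44 × [1 − (1+0.122)^−2] / 0.122 = 7.48415
Perpetuity value at year 2: £2.14 / 0.122 = 17.54098
PV of perpetuity: 17.54098 / (1+0.122)^2 = 13.93376
Total PV = 7.48415 + 13.93376 = 21.41791

£21.42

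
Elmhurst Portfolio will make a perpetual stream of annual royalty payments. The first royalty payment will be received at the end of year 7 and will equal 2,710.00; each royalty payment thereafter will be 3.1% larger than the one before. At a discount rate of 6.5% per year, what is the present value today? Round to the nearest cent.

54625.16

Value at end of year 6: C₁ / (r − g) = 2,710.00 / (0.065 − 0.031) = 79,705.8824
Discount to today: PV = 79,705.8824 / (1 + 0.065)^6 = 79,705.8824 / 1.459142 = 54,625.16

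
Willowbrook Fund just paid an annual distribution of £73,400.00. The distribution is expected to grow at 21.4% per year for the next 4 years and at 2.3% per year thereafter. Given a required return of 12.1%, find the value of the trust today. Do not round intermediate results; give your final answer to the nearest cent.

£1413655.11

D_1 = 89107.60000
D_2 = 108176.62640
D_3 = 131326.42445
D_4 = 159430.27928
Terminal value at year 4: TV = D_4×(1+g_2)/(r−g_2) = 163097.17571/0.098 = 1664256.89495
P_0 = D_1/(1+r)^1 + D_2/(1+r)^2 + D_3/(1+r)^3 + D_4/(1+r)^4 + TV/(1+r)^4
    = 79489.38448 + 86083.95429 + 93225.62043 + 100959.77092 + 1053896.38423 = 1413655.11436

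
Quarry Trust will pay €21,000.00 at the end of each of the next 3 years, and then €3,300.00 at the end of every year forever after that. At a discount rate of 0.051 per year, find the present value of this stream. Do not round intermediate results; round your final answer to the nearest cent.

€112817.19

PV of 3-year annuity: €21,000.00 × [1 − (1+0.051)^−3] / 0.051 = 57081.21802
Perpetuity value at year 3: €3,300.00 / 0.051 = 64705.88235
PV of perpetuity: 64705.88235 / (1+0.051)^3 = 55735.97666
Total PV = 57081.21802 + 55735.97666 = 112817.19468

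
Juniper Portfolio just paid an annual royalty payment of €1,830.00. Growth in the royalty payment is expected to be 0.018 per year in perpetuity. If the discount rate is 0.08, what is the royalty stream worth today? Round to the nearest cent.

D₁ = D₀ × (1 + g) = €1,830.00 × 1.018 = €1,862.9400
Growing perpetuity: P = D₁ / (r − g) = €1,862.9400 / (0.08 − 0.018) = €30,047.42

€30047.42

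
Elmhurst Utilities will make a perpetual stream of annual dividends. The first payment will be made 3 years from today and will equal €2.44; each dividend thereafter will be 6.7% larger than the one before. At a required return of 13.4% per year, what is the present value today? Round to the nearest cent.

Value at end of year 2: C₁ / (r − g) = €2.44 / (0.134 − 0.067) = €36.4179
Discount to today: PV = €36.4179 / (1 + 0.134)^2 = €36.4179 / 1.285956 = €28.32

€28.32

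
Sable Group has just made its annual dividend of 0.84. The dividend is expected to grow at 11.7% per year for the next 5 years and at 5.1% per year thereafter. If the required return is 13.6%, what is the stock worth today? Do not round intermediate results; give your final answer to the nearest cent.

D_1 = 0.93828
D_2 = 1.04806
D_3 = 1.17068
D_4 = 1.30765
D_5 = 1.46065
Terminal value at year 5: TV = D_5×(1+g_2)/(r−g_2) = 1.53514/0.085 = 18.06047
P_0 = D_1/(1+r)^1 + D_2/(1+r)^2 + D_3/(1+r)^3 + D_4/(1+r)^4 + D_5/(1+r)^5 + TV/(1+r)^5
    = 0.82595 + 0.81214 + 0.79855 + 0.78520 + 0.77206 + 9.54635 = 13.54025

13.54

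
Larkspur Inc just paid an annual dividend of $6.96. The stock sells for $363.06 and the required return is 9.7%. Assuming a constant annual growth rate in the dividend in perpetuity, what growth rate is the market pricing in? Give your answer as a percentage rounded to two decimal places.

7.64%

P = D₀(1+g)/(r−g) ⇒ P(r−g) = D₀(1+g) ⇒ g(P+D₀) = P·r − D₀
g = (P·r − D₀)/(P + D₀) = ($363.06×0.097 − $6.96) / ($363.06 + $6.96) = 0.076366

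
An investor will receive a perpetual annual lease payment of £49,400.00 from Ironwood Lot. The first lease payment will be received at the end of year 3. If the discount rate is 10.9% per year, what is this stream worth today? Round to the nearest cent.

Value at end of year 2: C / r = £49,400.00 / 0.109 = £453,211.0092
Discount to today: PV = £453,211.0092 / (1 + 0.109)^2 = £453,211.0092 / 1.229881 = £368,499.89

£368499.89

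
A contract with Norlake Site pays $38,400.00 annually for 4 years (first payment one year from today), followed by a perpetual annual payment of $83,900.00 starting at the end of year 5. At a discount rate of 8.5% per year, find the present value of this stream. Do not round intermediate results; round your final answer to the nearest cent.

PV of 4-year annuity: $38,400.00 × [1 − (1+0.085)^−4] / 0.085 = 125782.91158
Perpetuity value at year 4: $83,900.00 / 0.085 = 987058.82353
PV of perpetuity: 987058.82353 / (1+0.085)^4 = 712236.26412
Total PV = 125782.91158 + 712236.26412 = 838019.17570

$838019.18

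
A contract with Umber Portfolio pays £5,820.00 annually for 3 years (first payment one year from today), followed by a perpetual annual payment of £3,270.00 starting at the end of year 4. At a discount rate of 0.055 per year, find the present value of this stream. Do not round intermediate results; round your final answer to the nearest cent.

PV of 3-year annuity: £5,820.00 × [1 − (1+0.055)^−3] / 0.055 = 15701.97226
Perpetuity value at year 3: £3,270.00 / 0.055 = 59454.54545
PV of perpetuity: 59454.54545 / (1+0.055)^3 = 50632.30331
Total PV = 15701.97226 + 50632.30331 = 66334.27557

£66334.28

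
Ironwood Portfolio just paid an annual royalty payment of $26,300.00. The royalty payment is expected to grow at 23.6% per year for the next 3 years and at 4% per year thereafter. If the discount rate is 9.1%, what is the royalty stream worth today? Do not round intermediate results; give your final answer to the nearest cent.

D_1 = 32506.80000
D_2 = 40178.40480
D_3 = 49660.50833
Terminal value at year 3: TV = D_3×(1+g_2)/(r−g_2) = 51646.92867/0.051 = 1012684.87581
P_0 = D_1/(1+r)^1 + D_2/(1+r)^2 + D_3/(1+r)^3 + TV/(1+r)^3
    = 29795.41705 + 33755.39457 + 38241.67524 + 779830.24014 = 881622.72699

$881622.73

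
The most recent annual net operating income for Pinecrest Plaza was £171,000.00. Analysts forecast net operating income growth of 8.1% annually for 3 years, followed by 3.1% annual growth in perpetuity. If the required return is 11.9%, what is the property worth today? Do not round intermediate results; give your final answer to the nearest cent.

£2285111.53

D_1 = 184851.00000
D_2 = 199823.93100
D_3 = 216009.66941
Terminal value at year 3: TV = D_3×(1+g_2)/(r−g_2) = 222705.96916/0.088 = 2530749.64958
P_0 = D_1/(1+r)^1 + D_2/(1+r)^2 + D_3/(1+r)^3 + TV/(1+r)^3
    = 165193.02949 + 159583.25726 + 154163.98669 + 1806171.25312 = 2285111.52657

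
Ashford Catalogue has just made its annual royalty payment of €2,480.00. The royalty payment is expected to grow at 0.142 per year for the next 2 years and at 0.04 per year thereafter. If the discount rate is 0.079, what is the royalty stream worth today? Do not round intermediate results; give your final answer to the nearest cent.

D_1 = 2832.16000
D_2 = 3234.32672
Terminal value at year 2: TV = D_2×(1+g_2)/(r−g_2) = 3363.69979/0.039 = 86248.71253
P_0 = D_1/(1+r)^1 + D_2/(1+r)^2 + TV/(1+r)^2
    = 2624.80074 + 2778.05602 + 74081.49389 = 79484.35066

€79484.35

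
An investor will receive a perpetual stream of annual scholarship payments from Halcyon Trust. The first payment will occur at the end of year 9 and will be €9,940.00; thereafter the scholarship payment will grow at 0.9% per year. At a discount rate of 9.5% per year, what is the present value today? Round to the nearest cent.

€55921.01

Value at end of year 8: C₁ / (r − g) = €9,940.00 / (0.095 − 0.009) = €115,581.3953
Discount to today: PV = €115,581.3953 / (1 + 0.095)^8 = €115,581.3953 / 2.066869 = €55,921.01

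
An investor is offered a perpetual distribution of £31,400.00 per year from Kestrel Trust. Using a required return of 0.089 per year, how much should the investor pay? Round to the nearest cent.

£352808.99

Level perpetuity: PV = C / r = £31,400.00 / 0.089 = £352,808.99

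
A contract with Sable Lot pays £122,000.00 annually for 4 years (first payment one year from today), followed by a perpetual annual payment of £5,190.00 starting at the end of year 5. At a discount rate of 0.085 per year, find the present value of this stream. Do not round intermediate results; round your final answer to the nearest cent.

£443681.27

PV of 4-year annuity: £122,000.00 × [1 − (1+0.085)^−4] / 0.085 = 399622.79199
Perpetuity value at year 4: £5,190.00 / 0.085 = 61058.82353
PV of perpetuity: 61058.82353 / (1+0.085)^4 = 44058.47689
Total PV = 399622.79199 + 44058.47689 = 443681.26888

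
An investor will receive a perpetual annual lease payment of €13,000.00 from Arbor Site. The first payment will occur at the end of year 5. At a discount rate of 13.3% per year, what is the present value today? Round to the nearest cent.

€59316.03

Value at end of year 4: C / r = €13,000.00 / 0.133 = €97,744.3609
Discount to today: PV = €97,744.3609 / (1 + 0.133)^4 = €97,744.3609 / 1.647857 = €59,316.03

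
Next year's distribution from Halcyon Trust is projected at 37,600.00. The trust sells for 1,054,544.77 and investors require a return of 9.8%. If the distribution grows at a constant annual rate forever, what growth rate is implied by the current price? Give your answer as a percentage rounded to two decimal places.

6.23%

P = D₁/(r−g) ⇒ g = r − D₁/P = 0.098 − 37,600.00/1,054,544.77 = 0.062345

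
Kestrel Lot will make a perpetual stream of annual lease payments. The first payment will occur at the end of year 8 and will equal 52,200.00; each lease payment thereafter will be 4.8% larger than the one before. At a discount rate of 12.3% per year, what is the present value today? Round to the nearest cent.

Value at end of year 7: C₁ / (r − g) = 52,200.00 / (0.123 − 0.048) = 696,000.0000
Discount to today: PV = 696,000.0000 / (1 + 0.123)^7 = 696,000.0000 / 2.252466 = 308,994.64

308994.64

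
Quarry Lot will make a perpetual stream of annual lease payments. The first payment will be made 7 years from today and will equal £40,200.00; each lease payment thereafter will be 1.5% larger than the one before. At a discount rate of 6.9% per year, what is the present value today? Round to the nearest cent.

£498845.50

Value at end of year 6: C₁ / (r − g) = £40,200.00 / (0.069 − 0.015) = £744,444.4444
Discount to today: PV = £744,444.4444 / (1 + 0.069)^6 = £744,444.4444 / 1.492335 = £498,845.50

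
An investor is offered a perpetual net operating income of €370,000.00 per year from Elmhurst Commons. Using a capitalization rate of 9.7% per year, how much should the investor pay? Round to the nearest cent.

€3814432.99

Level perpetuity: PV = C / r = €370,000.00 / 0.097 = €3,814,432.99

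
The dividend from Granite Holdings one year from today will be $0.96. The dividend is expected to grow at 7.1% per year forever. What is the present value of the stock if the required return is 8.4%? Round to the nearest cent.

Growing perpetuity: P = D₁ / (r − g) = $0.9600 / (0.084 − 0.071) = $73.85

$73.85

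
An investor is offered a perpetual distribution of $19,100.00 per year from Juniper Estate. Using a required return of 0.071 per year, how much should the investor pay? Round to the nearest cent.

Level perpetuity: PV = C / r = $19,100.00 / 0.071 = $269,014.08

$269014.08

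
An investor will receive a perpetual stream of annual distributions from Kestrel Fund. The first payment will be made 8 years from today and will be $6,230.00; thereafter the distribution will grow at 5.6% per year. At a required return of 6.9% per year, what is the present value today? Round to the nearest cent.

Value at end of year 7: C₁ / (r − g) = $6,230.00 / (0.069 − 0.056) = $479,230.7692
Discount to today: PV = $479,230.7692 / (1 + 0.069)^7 = $479,230.7692 / 1.595306 = $300,400.57

$300400.57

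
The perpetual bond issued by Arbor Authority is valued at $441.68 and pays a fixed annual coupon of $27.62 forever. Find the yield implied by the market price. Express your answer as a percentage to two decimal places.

6.25%

P = C/r ⇒ r = C/P = $27.62/$441.68 = 0.062534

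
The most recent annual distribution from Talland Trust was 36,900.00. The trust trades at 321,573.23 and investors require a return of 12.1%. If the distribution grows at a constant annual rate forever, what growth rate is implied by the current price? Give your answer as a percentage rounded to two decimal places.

P = D₀(1+g)/(r−g) ⇒ P(r−g) = D₀(1+g) ⇒ g(P+D₀) = P·r − D₀
g = (P·r − D₀)/(P + D₀) = (321,573.23×0.121 − 36,900.00) / (321,573.23 + 36,900.00) = 0.005608

0.56%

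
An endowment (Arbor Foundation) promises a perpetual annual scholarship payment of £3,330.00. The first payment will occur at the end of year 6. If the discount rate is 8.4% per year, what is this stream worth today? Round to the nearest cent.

Value at end of year 5: C / r = £3,330.00 / 0.084 = £39,642.8571
Discount to today: PV = £39,642.8571 / (1 + 0.084)^5 = £39,642.8571 / 1.496740 = £26,486.13

£26486.13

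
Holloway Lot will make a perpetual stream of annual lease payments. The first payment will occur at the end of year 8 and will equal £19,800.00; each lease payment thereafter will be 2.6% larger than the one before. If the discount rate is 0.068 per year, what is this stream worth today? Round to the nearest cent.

Value at end of year 7: C₁ / (r − g) = £19,800.00 / (0.068 − 0.026) = £471,428.5714
Discount to today: PV = £471,428.5714 / (1 + 0.068)^7 = £471,428.5714 / 1.584889 = £297,452.16

£297452.16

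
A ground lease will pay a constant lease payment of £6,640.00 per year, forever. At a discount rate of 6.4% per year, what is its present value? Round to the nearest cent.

Level perpetuity: PV = C / r = £6,640.00 / 0.064 = £103,750.00

£103750.00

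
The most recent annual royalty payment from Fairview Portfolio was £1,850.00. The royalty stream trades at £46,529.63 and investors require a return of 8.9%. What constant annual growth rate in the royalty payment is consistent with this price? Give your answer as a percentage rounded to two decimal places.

4.74%

P = D₀(1+g)/(r−g) ⇒ P(r−g) = D₀(1+g) ⇒ g(P+D₀) = P·r − D₀
g = (P·r − D₀)/(P + D₀) = (£46,529.63×0.089 − £1,850.00) / (£46,529.63 + £1,850.00) = 0.047357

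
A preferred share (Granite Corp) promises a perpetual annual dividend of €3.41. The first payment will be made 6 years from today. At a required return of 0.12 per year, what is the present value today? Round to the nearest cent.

Value at end of year 5: C / r = €3.41 / 0.12 = €28.4167
Discount to today: PV = €28.4167 / (1 + 0.12)^5 = €28.4167 / 1.762342 = €16.12

€16.12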